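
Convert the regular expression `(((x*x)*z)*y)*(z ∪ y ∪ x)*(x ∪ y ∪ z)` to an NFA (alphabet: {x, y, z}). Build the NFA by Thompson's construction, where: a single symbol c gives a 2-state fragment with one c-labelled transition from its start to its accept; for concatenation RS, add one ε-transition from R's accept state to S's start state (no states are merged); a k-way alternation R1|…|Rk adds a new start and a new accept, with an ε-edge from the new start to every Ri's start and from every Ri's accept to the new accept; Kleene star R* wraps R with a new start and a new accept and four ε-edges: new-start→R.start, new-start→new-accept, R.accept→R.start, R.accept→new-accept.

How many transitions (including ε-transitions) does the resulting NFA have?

47

Bottom-up over the parse tree:
Each of the 10 symbol leaves contributes 1 transition (1 symbol, 0 ε).
  x* → 5 transitions (1 symbol, 4 ε)
  x*x → 7 transitions (2 symbol, 5 ε)
  (x*x)* → 11 transitions (2 symbol, 9 ε)
  (x*x)*z → 13 transitions (3 symbol, 10 ε)
  ((x*x)*z)* → 17 transitions (3 symbol, 14 ε)
  ((x*x)*z)*y → 19 transitions (4 symbol, 15 ε)
  (((x*x)*z)*y)* → 23 transitions (4 symbol, 19 ε)
  z ∪ y ∪ x → 9 transitions (3 symbol, 6 ε)
  (z ∪ y ∪ x)* → 13 transitions (3 symbol, 10 ε)
  x ∪ y ∪ z → 9 transitions (3 symbol, 6 ε)
  (((x*x)*z)*y)*(z ∪ y ∪ x)*(x ∪ y ∪ z) → 47 transitions (10 symbol, 37 ε)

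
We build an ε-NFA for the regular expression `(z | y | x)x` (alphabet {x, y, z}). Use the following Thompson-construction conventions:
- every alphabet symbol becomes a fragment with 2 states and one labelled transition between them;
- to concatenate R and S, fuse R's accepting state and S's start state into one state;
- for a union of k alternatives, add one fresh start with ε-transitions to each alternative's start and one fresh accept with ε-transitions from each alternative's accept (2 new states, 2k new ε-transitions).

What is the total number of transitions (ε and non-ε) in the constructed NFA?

10

Per subexpression:
Each of the 4 symbol leaves contributes 1 transition (1 symbol, 0 ε).
  z | y | x : 9 transitions (3 symbol, 6 ε)
  (z | y | x)x : 10 transitions (4 symbol, 6 ε)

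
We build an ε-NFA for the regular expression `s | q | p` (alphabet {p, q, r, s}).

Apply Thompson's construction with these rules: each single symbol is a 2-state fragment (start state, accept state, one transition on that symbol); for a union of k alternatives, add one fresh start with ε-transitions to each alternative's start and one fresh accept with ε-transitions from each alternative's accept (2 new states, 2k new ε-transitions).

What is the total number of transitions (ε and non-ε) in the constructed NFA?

9

Recursing over subexpressions:
Each of the 3 symbol leaves contributes 1 transition (1 symbol, 0 ε).
  s | q | p — 9 transitions (3 symbol, 6 ε)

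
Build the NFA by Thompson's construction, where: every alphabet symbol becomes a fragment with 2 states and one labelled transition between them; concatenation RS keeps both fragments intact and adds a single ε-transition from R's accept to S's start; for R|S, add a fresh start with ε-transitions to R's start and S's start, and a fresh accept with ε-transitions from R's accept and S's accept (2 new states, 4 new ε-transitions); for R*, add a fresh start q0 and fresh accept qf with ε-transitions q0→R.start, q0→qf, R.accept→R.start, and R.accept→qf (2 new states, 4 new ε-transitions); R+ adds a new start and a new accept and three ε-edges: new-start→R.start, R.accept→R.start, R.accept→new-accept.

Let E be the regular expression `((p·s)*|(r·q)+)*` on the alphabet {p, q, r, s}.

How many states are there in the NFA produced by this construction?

16

Per subexpression:
Each of the 4 symbol leaves contributes a 2-state fragment.
  p·s — 4 states
  (p·s)* — 6 states
  r·q — 4 states
  (r·q)+ — 6 states
  (p·s)*|(r·q)+ — 14 states
  ((p·s)*|(r·q)+)* — 16 states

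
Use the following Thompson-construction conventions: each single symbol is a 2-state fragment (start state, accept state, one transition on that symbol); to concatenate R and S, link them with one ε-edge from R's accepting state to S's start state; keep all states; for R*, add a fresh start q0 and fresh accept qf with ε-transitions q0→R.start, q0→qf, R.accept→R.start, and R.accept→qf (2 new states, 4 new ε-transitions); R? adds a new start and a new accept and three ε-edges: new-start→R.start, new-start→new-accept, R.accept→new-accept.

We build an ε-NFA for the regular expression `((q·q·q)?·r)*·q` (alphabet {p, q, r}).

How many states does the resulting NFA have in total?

14

Per subexpression:
Each of the 5 symbol leaves contributes a 2-state fragment.
  q·q·q : 6 states
  (q·q·q)? : 8 states
  (q·q·q)?·r : 10 states
  ((q·q·q)?·r)* : 12 states
  ((q·q·q)?·r)*·q : 14 states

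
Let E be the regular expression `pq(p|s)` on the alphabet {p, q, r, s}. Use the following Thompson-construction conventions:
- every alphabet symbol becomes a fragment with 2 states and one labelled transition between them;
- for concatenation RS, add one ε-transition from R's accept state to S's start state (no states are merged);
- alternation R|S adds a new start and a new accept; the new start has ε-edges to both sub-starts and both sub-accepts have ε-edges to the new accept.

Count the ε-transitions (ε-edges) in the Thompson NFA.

6

By structural recursion:
Each of the 4 symbol leaves contributes 0 ε-transitions.
  p|s — 4 ε-transitions
  pq(p|s) — 6 ε-transitions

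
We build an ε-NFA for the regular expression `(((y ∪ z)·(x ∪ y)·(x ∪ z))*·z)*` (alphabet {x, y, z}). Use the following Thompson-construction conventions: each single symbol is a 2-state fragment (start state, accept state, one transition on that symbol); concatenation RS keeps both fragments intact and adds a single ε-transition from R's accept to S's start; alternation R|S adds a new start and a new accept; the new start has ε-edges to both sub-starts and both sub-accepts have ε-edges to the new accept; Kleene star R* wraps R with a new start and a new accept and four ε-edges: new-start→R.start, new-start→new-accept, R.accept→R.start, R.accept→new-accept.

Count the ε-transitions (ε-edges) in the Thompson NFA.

23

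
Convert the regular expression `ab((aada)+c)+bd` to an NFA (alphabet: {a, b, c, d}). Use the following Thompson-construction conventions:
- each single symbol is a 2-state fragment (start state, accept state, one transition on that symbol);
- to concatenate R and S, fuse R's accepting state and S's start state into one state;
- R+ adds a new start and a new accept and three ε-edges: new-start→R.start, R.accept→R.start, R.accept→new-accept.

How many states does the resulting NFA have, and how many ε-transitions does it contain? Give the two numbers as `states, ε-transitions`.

14, 6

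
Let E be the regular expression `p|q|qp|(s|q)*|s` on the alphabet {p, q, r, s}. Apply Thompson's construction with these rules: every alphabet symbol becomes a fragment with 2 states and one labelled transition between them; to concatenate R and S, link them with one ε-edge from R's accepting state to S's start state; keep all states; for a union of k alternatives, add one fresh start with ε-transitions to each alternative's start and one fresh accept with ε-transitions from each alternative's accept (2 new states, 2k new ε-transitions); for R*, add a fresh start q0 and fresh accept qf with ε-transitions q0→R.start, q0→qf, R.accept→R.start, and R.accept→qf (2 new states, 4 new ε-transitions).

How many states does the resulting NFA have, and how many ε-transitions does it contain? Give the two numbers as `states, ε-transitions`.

Bottom-up over the parse tree:
Each of the 7 symbol leaves contributes 2 states and 0 ε-transitions.
  qp — 4 states, 1 ε-transition
  s|q — 6 states, 4 ε-transitions
  (s|q)* — 8 states, 8 ε-transitions
  p|q|qp|(s|q)*|s — 20 states, 19 ε-transitions

20, 19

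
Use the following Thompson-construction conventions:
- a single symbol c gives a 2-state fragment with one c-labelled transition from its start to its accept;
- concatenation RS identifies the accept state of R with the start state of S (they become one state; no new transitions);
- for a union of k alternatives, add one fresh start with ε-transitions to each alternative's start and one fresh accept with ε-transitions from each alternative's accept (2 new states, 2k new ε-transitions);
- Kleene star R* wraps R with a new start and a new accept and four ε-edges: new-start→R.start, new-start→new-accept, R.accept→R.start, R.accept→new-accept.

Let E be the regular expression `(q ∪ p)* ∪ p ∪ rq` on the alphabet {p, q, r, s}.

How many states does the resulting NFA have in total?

15

Recursing over subexpressions:
Each of the 5 symbol leaves contributes a 2-state fragment.
  q ∪ p — 6 states
  (q ∪ p)* — 8 states
  rq — 3 states
  (q ∪ p)* ∪ p ∪ rq — 15 states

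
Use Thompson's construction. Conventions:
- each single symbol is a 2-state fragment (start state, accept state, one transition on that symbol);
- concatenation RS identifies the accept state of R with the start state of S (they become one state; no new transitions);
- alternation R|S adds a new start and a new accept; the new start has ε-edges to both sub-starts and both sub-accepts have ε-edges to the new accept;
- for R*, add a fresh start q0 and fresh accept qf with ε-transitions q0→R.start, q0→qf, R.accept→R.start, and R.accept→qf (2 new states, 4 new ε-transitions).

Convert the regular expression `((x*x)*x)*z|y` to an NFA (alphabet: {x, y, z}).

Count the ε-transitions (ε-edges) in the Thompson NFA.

By structural recursion:
Each of the 5 symbol leaves contributes 0 ε-transitions.
  x* — 4 ε-transitions
  x*x — 4 ε-transitions
  (x*x)* — 8 ε-transitions
  (x*x)*x — 8 ε-transitions
  ((x*x)*x)* — 12 ε-transitions
  ((x*x)*x)*z — 12 ε-transitions
  ((x*x)*x)*z|y — 16 ε-transitions

16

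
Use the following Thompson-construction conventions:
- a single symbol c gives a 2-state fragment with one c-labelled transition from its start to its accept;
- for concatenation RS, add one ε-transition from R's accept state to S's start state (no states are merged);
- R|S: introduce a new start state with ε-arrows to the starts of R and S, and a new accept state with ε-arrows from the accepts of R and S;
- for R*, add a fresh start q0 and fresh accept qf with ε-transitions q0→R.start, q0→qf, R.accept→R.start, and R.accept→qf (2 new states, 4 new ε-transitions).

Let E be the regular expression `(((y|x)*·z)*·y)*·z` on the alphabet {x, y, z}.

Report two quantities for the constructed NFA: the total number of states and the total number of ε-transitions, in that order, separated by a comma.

18, 19

Per subexpression:
Each of the 5 symbol leaves contributes 2 states and 0 ε-transitions.
  y|x → 6 states, 4 ε-transitions
  (y|x)* → 8 states, 8 ε-transitions
  (y|x)*·z → 10 states, 9 ε-transitions
  ((y|x)*·z)* → 12 states, 13 ε-transitions
  ((y|x)*·z)*·y → 14 states, 14 ε-transitions
  (((y|x)*·z)*·y)* → 16 states, 18 ε-transitions
  (((y|x)*·z)*·y)*·z → 18 states, 19 ε-transitions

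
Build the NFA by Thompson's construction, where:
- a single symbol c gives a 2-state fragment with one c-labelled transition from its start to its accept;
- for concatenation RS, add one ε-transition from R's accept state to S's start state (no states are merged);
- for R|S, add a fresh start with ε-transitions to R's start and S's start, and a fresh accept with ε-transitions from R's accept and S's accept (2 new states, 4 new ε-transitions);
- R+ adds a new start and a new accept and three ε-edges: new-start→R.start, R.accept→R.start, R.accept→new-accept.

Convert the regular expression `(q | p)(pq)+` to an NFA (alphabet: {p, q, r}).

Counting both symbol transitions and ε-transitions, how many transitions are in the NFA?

Recursing over subexpressions:
Each of the 4 symbol leaves contributes 1 transition (1 symbol, 0 ε).
  q | p → 6 transitions (2 symbol, 4 ε)
  pq → 3 transitions (2 symbol, 1 ε)
  (pq)+ → 6 transitions (2 symbol, 4 ε)
  (q | p)(pq)+ → 13 transitions (4 symbol, 9 ε)

13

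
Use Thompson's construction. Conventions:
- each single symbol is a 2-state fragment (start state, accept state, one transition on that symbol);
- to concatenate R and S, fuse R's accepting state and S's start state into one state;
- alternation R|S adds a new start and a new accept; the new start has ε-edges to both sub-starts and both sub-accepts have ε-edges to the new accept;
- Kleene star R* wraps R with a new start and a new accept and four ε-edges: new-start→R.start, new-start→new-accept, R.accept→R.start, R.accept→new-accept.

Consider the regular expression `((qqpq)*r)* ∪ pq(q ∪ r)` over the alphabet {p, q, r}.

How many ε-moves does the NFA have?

Bottom-up over the parse tree:
Each of the 9 symbol leaves contributes 0 ε-transitions.
  qqpq : 0 ε-transitions
  (qqpq)* : 4 ε-transitions
  (qqpq)*r : 4 ε-transitions
  ((qqpq)*r)* : 8 ε-transitions
  q ∪ r : 4 ε-transitions
  pq(q ∪ r) : 4 ε-transitions
  ((qqpq)*r)* ∪ pq(q ∪ r) : 16 ε-transitions

16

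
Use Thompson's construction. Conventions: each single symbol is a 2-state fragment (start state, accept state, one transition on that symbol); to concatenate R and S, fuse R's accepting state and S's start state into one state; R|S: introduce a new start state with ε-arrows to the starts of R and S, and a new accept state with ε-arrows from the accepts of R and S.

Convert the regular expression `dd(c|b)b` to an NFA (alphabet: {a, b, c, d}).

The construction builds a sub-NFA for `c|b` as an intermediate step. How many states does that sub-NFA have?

Fragment for `c|b`:
Each of the 2 symbol leaves contributes a 2-state fragment.
  c|b : 6 states

6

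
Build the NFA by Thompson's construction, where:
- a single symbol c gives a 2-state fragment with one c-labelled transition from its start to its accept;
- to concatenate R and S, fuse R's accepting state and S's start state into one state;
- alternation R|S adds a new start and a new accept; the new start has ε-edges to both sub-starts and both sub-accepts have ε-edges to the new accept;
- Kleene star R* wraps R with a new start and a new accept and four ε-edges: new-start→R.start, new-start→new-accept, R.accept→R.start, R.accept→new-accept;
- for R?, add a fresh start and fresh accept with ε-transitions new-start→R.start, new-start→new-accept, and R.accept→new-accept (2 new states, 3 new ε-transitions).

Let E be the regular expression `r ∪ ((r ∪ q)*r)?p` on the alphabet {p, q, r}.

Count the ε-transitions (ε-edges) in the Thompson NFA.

15

Building bottom-up:
Each of the 5 symbol leaves contributes 0 ε-transitions.
  r ∪ q — 4 ε-transitions
  (r ∪ q)* — 8 ε-transitions
  (r ∪ q)*r — 8 ε-transitions
  ((r ∪ q)*r)? — 11 ε-transitions
  ((r ∪ q)*r)?p — 11 ε-transitions
  r ∪ ((r ∪ q)*r)?p — 15 ε-transitions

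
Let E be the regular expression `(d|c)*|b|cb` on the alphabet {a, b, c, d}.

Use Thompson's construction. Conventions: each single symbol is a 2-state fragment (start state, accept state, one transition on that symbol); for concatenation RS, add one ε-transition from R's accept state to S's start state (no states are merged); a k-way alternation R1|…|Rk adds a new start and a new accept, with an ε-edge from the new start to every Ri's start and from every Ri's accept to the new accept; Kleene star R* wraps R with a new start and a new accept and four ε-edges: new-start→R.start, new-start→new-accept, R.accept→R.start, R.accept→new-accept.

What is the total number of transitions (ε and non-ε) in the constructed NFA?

20

Recursing over subexpressions:
Each of the 5 symbol leaves contributes 1 transition (1 symbol, 0 ε).
  d|c → 6 transitions (2 symbol, 4 ε)
  (d|c)* → 10 transitions (2 symbol, 8 ε)
  cb → 3 transitions (2 symbol, 1 ε)
  (d|c)*|b|cb → 20 transitions (5 symbol, 15 ε)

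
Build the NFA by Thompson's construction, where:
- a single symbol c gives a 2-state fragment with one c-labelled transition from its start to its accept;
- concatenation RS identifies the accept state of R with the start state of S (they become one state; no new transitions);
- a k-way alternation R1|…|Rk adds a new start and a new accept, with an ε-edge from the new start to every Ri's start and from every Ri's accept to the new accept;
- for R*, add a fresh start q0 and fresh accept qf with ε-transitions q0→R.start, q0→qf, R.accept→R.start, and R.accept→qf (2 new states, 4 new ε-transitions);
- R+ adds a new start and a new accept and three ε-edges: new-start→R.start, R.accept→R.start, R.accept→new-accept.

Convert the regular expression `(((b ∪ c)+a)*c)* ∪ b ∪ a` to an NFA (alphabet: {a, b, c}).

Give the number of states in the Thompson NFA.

20

By structural recursion:
Each of the 6 symbol leaves contributes a 2-state fragment.
  b ∪ c — 6 states
  (b ∪ c)+ — 8 states
  (b ∪ c)+a — 9 states
  ((b ∪ c)+a)* — 11 states
  ((b ∪ c)+a)*c — 12 states
  (((b ∪ c)+a)*c)* — 14 states
  (((b ∪ c)+a)*c)* ∪ b ∪ a — 20 states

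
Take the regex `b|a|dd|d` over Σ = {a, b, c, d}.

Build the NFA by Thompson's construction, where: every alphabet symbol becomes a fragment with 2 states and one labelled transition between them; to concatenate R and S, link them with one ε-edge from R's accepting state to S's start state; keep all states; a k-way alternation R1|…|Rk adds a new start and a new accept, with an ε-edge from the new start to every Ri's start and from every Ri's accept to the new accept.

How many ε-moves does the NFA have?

9

Per subexpression:
Each of the 5 symbol leaves contributes 0 ε-transitions.
  dd = 1 ε-transition
  b|a|dd|d = 9 ε-transitions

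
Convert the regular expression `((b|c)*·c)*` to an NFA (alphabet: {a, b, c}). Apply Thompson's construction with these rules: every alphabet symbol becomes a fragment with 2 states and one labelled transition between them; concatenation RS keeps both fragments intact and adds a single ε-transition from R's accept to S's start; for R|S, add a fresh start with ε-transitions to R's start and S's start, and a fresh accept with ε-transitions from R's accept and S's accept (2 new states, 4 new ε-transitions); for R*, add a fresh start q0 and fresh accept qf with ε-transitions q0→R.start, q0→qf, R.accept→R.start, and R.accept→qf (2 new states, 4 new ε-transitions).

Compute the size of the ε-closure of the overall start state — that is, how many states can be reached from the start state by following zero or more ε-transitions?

8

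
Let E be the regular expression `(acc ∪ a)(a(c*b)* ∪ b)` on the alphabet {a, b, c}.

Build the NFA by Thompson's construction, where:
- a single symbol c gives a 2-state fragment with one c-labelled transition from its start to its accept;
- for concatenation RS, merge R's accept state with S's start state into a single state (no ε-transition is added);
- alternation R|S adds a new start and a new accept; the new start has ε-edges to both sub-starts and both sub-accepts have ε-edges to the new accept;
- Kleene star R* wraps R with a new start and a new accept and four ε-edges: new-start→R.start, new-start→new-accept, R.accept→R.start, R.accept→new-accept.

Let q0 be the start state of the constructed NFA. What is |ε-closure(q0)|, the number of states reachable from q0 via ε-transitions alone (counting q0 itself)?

Let C(F) = |ε-closure(F.start)| within fragment F, and note whether F accepts ε. Symbol fragments have C = 1 and do not accept ε. Then:
  acc : C equals the left operand's closure size = 1 (its accept is not ε-reachable, so the closure stops there)
  acc ∪ a : new start ε-reaches every alternative's start; none of them accept ε, so the new accept is not reached: C = 1 + 1 + 1 = 3
  c* : new start has ε-edges to the inner start and to the new accept, so C = 2 + 1 = 3
  c*b : the left operand accepts ε, so the closure extends into the next operand (the shared merged state is already counted); C = 3 + (1−1) = 3
  (c*b)* : C = 1 (new start) + 3 (body) + 1 (new accept) = 5
  a(c*b)* : same as the first factor's closure: C = 1
  a(c*b)* ∪ b : new start ε-reaches every alternative's start; none of them accept ε, so the new accept is not reached: C = 1 + 1 + 1 = 3
  (acc ∪ a)(a(c*b)* ∪ b) : C equals the left operand's closure size = 3 (its accept is not ε-reachable, so the closure stops there)

3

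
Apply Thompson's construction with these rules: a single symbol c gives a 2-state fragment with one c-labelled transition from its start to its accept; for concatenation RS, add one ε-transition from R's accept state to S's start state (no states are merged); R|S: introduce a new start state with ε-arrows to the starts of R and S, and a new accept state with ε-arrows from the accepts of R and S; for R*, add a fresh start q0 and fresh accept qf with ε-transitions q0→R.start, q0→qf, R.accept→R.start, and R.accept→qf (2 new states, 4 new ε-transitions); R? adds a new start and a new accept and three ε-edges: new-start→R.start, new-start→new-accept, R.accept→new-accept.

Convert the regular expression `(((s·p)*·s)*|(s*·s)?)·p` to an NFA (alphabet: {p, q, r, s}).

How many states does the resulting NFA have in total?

22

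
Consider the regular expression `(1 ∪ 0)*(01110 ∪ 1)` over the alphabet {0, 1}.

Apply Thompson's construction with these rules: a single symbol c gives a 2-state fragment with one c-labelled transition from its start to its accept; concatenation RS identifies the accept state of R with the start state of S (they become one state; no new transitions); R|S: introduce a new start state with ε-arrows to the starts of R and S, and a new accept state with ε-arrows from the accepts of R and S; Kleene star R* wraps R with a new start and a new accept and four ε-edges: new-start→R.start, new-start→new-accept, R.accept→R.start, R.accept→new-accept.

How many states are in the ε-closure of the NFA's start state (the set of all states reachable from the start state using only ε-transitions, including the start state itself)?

Let C(F) = |ε-closure(F.start)| within fragment F, and note whether F accepts ε. Symbol fragments have C = 1 and do not accept ε. Then:
  1 ∪ 0 → C = 1 + 1 + 1 = 3 (the new accept is not ε-reachable since no branch accepts ε)
  (1 ∪ 0)* → the star's fresh start ε-reaches both the body's start and the fresh accept: C = 2 + 3 = 5
  01110 → same as the first factor's closure: C = 1
  01110 ∪ 1 → new start ε-reaches every alternative's start; none of them accept ε, so the new accept is not reached: C = 1 + 1 + 1 = 3
  (1 ∪ 0)*(01110 ∪ 1) → C = 5 + (3−1) = 7 (closure spills across the concat boundary because the left factor accepts ε)

7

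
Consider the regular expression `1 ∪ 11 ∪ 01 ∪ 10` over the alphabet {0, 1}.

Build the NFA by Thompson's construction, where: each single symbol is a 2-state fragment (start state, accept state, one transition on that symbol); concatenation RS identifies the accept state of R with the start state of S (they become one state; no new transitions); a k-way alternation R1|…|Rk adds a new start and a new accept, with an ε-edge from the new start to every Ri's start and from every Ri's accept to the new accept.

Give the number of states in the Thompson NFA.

13

Recursing over subexpressions:
Each of the 7 symbol leaves contributes a 2-state fragment.
  11 = 3 states
  01 = 3 states
  10 = 3 states
  1 ∪ 11 ∪ 01 ∪ 10 = 13 states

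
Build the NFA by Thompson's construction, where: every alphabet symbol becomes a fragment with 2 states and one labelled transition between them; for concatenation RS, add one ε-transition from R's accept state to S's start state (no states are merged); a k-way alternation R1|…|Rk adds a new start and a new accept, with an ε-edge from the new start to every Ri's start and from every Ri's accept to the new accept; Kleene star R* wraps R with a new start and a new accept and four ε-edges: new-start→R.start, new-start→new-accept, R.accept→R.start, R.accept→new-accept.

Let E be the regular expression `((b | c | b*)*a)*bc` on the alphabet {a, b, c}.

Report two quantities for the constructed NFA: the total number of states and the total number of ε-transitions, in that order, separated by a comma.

20, 21

Per subexpression:
Each of the 6 symbol leaves contributes 2 states and 0 ε-transitions.
  b* → 4 states, 4 ε-transitions
  b | c | b* → 10 states, 10 ε-transitions
  (b | c | b*)* → 12 states, 14 ε-transitions
  (b | c | b*)*a → 14 states, 15 ε-transitions
  ((b | c | b*)*a)* → 16 states, 19 ε-transitions
  ((b | c | b*)*a)*bc → 20 states, 21 ε-transitions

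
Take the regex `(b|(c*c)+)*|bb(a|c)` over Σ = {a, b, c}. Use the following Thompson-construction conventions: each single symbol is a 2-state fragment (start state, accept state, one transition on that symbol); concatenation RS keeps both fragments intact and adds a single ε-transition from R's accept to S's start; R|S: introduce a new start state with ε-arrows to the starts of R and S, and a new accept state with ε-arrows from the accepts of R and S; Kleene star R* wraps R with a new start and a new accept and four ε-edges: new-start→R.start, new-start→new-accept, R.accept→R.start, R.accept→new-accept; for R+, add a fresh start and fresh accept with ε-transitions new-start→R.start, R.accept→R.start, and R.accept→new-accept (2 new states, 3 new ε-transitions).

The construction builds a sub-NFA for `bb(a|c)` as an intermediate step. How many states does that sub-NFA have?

10

Fragment for `bb(a|c)`:
Each of the 4 symbol leaves contributes a 2-state fragment.
  a|c → 6 states
  bb(a|c) → 10 states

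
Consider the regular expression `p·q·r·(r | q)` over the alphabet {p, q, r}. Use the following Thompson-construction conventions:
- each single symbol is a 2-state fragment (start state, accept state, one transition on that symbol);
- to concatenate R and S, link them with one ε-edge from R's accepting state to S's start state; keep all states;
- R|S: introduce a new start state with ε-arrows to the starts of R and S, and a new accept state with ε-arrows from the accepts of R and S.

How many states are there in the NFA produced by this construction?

12

Building bottom-up:
Each of the 5 symbol leaves contributes a 2-state fragment.
  r | q — 6 states
  p·q·r·(r | q) — 12 states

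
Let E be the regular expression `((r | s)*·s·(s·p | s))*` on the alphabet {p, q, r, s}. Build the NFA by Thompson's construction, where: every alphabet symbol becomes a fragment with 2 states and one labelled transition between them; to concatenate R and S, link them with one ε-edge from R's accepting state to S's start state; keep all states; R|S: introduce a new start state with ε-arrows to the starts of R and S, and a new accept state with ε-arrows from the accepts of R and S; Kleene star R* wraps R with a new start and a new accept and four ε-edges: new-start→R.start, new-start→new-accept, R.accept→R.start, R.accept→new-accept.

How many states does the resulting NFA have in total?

20

Per subexpression:
Each of the 6 symbol leaves contributes a 2-state fragment.
  r | s — 6 states
  (r | s)* — 8 states
  s·p — 4 states
  s·p | s — 8 states
  (r | s)*·s·(s·p | s) — 18 states
  ((r | s)*·s·(s·p | s))* — 20 states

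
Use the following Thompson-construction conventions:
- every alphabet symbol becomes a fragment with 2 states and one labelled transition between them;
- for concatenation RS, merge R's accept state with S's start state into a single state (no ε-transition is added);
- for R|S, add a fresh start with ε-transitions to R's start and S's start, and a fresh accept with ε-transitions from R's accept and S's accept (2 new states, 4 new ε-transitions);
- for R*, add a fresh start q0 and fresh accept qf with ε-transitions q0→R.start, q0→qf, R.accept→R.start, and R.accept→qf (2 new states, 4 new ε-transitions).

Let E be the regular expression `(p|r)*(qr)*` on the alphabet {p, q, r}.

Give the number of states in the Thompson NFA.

12

Building bottom-up:
Each of the 4 symbol leaves contributes a 2-state fragment.
  p|r : 6 states
  (p|r)* : 8 states
  qr : 3 states
  (qr)* : 5 states
  (p|r)*(qr)* : 12 states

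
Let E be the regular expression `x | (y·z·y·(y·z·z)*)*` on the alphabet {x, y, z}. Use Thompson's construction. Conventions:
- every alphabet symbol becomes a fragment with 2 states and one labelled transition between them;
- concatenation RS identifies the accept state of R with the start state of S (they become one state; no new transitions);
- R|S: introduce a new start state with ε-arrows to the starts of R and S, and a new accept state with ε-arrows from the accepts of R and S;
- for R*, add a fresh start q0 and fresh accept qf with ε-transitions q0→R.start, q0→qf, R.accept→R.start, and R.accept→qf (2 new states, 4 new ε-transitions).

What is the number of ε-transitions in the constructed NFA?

Bottom-up over the parse tree:
Each of the 7 symbol leaves contributes 0 ε-transitions.
  y·z·z : 0 ε-transitions
  (y·z·z)* : 4 ε-transitions
  y·z·y·(y·z·z)* : 4 ε-transitions
  (y·z·y·(y·z·z)*)* : 8 ε-transitions
  x | (y·z·y·(y·z·z)*)* : 12 ε-transitions

12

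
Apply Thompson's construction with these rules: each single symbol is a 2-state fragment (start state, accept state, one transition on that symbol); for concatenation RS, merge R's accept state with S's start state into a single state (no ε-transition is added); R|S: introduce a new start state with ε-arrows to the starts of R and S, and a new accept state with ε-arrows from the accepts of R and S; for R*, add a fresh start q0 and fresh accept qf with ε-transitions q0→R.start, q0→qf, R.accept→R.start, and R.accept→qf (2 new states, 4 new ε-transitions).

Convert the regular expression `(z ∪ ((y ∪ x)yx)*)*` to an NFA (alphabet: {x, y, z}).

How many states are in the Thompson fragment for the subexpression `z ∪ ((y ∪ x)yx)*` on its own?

Fragment for `z ∪ ((y ∪ x)yx)*`:
Each of the 5 symbol leaves contributes a 2-state fragment.
  y ∪ x → 6 states
  (y ∪ x)yx → 8 states
  ((y ∪ x)yx)* → 10 states
  z ∪ ((y ∪ x)yx)* → 14 states

14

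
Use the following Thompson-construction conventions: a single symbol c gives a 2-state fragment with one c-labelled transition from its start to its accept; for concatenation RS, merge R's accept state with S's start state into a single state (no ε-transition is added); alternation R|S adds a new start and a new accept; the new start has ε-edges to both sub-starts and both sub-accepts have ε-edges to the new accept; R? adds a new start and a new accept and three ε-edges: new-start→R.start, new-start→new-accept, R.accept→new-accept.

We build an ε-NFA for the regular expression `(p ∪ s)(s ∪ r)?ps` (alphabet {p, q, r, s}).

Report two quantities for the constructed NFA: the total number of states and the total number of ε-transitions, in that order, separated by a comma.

15, 11

Per subexpression:
Each of the 6 symbol leaves contributes 2 states and 0 ε-transitions.
  p ∪ s → 6 states, 4 ε-transitions
  s ∪ r → 6 states, 4 ε-transitions
  (s ∪ r)? → 8 states, 7 ε-transitions
  (p ∪ s)(s ∪ r)?ps → 15 states, 11 ε-transitions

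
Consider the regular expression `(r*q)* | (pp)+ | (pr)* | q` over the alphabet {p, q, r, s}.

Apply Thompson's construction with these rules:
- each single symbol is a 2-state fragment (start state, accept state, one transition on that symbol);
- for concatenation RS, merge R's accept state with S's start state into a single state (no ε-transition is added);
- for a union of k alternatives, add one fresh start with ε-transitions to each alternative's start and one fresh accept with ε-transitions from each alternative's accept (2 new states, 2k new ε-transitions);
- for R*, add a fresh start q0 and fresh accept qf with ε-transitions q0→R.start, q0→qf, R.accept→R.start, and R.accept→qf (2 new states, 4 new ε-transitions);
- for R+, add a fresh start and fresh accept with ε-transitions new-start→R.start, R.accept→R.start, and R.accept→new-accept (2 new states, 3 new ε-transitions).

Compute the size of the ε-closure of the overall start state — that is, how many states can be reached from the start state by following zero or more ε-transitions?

Work bottom-up. For each fragment F, track |ε-closure(F.start)| and whether F's accept lies in that closure (i.e. whether F accepts ε). A single-symbol fragment has closure size 1 and does not accept ε.
  r* → new start has ε-edges to the inner start and to the new accept, so |ε-closure| = 2 + 1 = 3
  r*q → |ε-closure| = 3 + (1−1) = 3 (closure spills across the concat boundary because the left factor accepts ε)
  (r*q)* → the star's fresh start ε-reaches both the body's start and the fresh accept: |ε-closure| = 2 + 3 = 5
  pp → same as the first factor's closure: |ε-closure| = 1
  (pp)+ → |ε-closure| = 1 + 1 = 2 (the body doesn't accept ε, so the new accept is not reached)
  pr → |ε-closure| equals the left operand's closure size = 1 (its accept is not ε-reachable, so the closure stops there)
  (pr)* → new start has ε-edges to the inner start and to the new accept, so |ε-closure| = 2 + 1 = 3
  (r*q)* | (pp)+ | (pr)* | q → |ε-closure| = 1 (new start) + (5 + 2 + 3 + 1) + 1 (new accept, since some branch ε-reaches its own accept) = 13

13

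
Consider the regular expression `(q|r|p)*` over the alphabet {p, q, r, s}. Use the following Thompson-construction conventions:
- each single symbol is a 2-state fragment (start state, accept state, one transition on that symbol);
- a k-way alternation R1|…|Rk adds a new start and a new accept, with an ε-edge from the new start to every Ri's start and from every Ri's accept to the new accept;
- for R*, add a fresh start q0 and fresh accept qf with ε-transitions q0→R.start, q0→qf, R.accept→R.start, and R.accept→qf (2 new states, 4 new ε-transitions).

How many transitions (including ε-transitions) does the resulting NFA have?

13

Building bottom-up:
Each of the 3 symbol leaves contributes 1 transition (1 symbol, 0 ε).
  q|r|p = 9 transitions (3 symbol, 6 ε)
  (q|r|p)* = 13 transitions (3 symbol, 10 ε)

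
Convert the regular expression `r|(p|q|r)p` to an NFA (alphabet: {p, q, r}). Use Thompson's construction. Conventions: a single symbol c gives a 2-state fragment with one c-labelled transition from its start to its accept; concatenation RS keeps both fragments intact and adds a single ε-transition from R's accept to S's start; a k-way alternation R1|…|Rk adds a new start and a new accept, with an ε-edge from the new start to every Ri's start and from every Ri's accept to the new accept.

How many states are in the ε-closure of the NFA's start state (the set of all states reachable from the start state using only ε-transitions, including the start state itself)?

Work bottom-up. For each fragment F, track |ε-closure(F.start)| and whether F's accept lies in that closure (i.e. whether F accepts ε). A single-symbol fragment has closure size 1 and does not accept ε.
  p|q|r → new start ε-reaches every alternative's start; none of them accept ε, so the new accept is not reached: |closure| = 1 + 1 + 1 + 1 = 4
  (p|q|r)p → |closure| equals the left operand's closure size = 4 (its accept is not ε-reachable, so the closure stops there)
  r|(p|q|r)p → new start ε-reaches every alternative's start; none of them accept ε, so the new accept is not reached: |closure| = 1 + 1 + 4 = 6

6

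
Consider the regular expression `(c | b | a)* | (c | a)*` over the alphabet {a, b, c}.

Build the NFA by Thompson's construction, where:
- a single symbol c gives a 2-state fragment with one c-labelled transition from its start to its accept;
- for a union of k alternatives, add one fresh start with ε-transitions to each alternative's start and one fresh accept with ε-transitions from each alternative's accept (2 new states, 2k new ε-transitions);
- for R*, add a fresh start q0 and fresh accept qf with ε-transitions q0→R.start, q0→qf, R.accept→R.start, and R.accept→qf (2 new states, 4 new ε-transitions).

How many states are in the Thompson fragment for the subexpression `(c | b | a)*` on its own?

Fragment for `(c | b | a)*`:
Each of the 3 symbol leaves contributes a 2-state fragment.
  c | b | a — 8 states
  (c | b | a)* — 10 states

10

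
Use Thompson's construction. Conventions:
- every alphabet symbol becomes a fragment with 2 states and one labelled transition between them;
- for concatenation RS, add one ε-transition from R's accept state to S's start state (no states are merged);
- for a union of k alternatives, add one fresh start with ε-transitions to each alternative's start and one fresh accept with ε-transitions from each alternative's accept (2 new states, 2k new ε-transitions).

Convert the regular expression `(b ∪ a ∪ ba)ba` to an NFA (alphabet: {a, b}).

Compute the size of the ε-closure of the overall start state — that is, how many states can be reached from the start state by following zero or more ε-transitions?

4

Compute the ε-closure size of each fragment's start state recursively; a symbol fragment's start has no outgoing ε-edge, so its closure is just itself (size 1).
  ba — same as the first factor's closure: |ε-closure| = 1
  b ∪ a ∪ ba — new start ε-reaches every alternative's start; none of them accept ε, so the new accept is not reached: |ε-closure| = 1 + 1 + 1 + 1 = 4
  (b ∪ a ∪ ba)ba — |ε-closure| equals the left operand's closure size = 4 (its accept is not ε-reachable, so the closure stops there)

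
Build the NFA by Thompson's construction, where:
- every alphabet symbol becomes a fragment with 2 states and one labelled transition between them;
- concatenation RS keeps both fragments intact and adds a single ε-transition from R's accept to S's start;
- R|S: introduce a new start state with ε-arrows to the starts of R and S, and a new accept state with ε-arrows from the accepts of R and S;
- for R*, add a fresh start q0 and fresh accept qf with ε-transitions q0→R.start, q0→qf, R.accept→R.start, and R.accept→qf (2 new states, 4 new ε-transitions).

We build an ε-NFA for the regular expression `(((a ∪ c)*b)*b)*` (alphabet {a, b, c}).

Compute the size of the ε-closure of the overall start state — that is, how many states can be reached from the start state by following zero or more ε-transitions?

11

Work bottom-up. For each fragment F, track |ε-closure(F.start)| and whether F's accept lies in that closure (i.e. whether F accepts ε). A single-symbol fragment has closure size 1 and does not accept ε.
  a ∪ c : |ε-closure| = 1 + 1 + 1 = 3 (the new accept is not ε-reachable since no branch accepts ε)
  (a ∪ c)* : |ε-closure| = 1 (new start) + 3 (body) + 1 (new accept) = 5
  (a ∪ c)*b : the left operand accepts ε, so the closure extends into the next operand (via the concat ε-link); |ε-closure| = 5 + 1 = 6
  ((a ∪ c)*b)* : new start has ε-edges to the inner start and to the new accept, so |ε-closure| = 2 + 6 = 8
  ((a ∪ c)*b)*b : |ε-closure| = 8 + 1 = 9 (closure spills across the concat boundary because the left factor accepts ε)
  (((a ∪ c)*b)*b)* : the star's fresh start ε-reaches both the body's start and the fresh accept: |ε-closure| = 2 + 9 = 11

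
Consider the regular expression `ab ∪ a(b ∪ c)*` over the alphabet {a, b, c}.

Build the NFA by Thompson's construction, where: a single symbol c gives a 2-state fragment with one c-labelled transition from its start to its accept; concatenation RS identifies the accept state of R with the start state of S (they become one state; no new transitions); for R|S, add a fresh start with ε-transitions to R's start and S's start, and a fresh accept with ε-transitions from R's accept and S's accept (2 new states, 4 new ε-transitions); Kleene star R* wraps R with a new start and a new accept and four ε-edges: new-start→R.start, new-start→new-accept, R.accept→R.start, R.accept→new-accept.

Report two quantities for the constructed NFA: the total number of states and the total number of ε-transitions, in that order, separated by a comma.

Per subexpression:
Each of the 5 symbol leaves contributes 2 states and 0 ε-transitions.
  ab — 3 states, 0 ε-transitions
  b ∪ c — 6 states, 4 ε-transitions
  (b ∪ c)* — 8 states, 8 ε-transitions
  a(b ∪ c)* — 9 states, 8 ε-transitions
  ab ∪ a(b ∪ c)* — 14 states, 12 ε-transitions

14, 12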